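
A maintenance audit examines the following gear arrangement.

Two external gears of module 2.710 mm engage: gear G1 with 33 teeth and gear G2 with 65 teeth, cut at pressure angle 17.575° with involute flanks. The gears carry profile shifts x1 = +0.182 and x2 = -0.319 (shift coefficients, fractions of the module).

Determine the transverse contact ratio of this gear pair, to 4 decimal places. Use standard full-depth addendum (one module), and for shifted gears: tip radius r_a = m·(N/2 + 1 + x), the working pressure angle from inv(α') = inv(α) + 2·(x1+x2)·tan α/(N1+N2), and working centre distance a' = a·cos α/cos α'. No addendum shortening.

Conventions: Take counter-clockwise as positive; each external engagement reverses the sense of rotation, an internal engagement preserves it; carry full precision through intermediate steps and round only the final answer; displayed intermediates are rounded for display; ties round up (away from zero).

1.8776

recognized (one external pair, fixed centres): single-mesh tooth geometry, m = 2.710, N1 = 33, N2 = 65
base radii: r_b1 = 42.627816, r_b2 = 83.963880
tip radii: r_a1 = 47.918220, r_a2 = 89.920510
inv(α') = inv(17.575°) + 2·(+0.182-0.319)·tan α/(33+65) = 0.00911132  ⇒  α' = 17.05292°
a' = a·cos α / cos α' = 132.7900·cos 17.575°/cos 17.05292° = 132.413338
action lengths: √(r_a1²−r_b1²) = 21.886642, √(r_a2²−r_b2²) = 32.183302
base pitch p_b = π·m·cos α = 8.116317
CR = (21.886642 + 32.183302 − 132.413338·sin 17.05292°)/8.116317 = 1.877588
contact ratio ≈ 1.8776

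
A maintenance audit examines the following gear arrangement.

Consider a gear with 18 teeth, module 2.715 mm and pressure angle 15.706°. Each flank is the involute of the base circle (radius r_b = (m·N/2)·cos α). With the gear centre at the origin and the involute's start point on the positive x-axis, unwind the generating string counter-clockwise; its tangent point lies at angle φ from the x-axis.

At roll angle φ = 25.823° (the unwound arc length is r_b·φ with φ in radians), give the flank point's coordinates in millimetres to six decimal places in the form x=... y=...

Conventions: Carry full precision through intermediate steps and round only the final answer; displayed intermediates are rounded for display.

x=25.791771 y=0.703348

topology: single-mesh involute geometry — m = 2.715, N = 18
pitch radius r_p = m·N/2 = 2.715·18/2 = 24.435000
base radius r_b = r_p·cos α = 24.435000·cos 15.706° = 23.522680
roll angle φ = 25.823° = 0.45069637 rad
x = r_b·(cos φ + φ·sin φ) = 25.791771
y = r_b·(sin φ − φ·cos φ) = 0.703348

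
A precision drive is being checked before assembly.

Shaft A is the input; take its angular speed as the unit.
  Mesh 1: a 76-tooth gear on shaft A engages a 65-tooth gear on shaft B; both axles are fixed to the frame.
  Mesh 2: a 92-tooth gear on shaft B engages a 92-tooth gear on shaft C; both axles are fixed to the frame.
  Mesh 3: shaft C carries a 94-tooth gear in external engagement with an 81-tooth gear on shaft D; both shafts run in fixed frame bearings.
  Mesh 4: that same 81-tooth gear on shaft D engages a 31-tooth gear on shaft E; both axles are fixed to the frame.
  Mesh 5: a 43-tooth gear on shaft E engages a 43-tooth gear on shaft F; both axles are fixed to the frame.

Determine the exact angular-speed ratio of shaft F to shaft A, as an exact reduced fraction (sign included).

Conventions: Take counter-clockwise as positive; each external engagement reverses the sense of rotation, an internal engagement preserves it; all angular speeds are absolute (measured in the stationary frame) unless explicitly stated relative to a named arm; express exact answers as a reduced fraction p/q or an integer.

-7144/2015

class = fixed-axis compound train [5 meshes; 5 ratios multiply, 5 sense flips]
mesh 1 [76T→65T]: running ratio 76/65, sense −
mesh 2 [92T→92T]: running ratio 76/65, sense +
mesh 3 [94T→81T]: running ratio 7144/5265, sense −
mesh 4 [81T→31T]: running ratio 7144/2015, sense +
mesh 5 [43T→43T]: running ratio 7144/2015, sense −
ω_out/ω_in = -7144/2015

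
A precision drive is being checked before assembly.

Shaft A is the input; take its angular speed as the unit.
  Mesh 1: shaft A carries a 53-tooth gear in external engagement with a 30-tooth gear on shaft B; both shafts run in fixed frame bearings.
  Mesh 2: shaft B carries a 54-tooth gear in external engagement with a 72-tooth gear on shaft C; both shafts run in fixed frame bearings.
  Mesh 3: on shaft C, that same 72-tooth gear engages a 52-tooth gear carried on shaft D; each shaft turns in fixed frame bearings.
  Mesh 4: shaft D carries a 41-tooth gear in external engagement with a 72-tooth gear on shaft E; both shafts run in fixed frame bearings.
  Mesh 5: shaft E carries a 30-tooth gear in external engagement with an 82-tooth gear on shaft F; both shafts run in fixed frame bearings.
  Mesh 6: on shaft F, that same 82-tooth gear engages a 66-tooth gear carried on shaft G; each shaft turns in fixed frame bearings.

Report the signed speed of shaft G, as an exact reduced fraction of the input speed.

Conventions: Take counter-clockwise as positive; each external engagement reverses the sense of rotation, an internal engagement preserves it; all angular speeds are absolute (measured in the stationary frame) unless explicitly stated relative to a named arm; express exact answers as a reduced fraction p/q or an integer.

6-mesh fixed-axis compound train (all bearings frame-fixed)
mesh 1 [53T→30T]: |ω|/ω_in = 1×53/30 = 53/30, sense flips to −
mesh 2 [54T→72T]: |ω|/ω_in = (53/30)×54/72 = 53/40, sense flips to +
mesh 3 [72T→52T]: |ω|/ω_in = (53/40)×72/52 = 477/260, sense flips to −
mesh 4 [41T→72T]: |ω|/ω_in = (477/260)×41/72 = 2173/2080, sense flips to +
mesh 5 [30T→82T]: |ω|/ω_in = (2173/2080)×30/82 = 159/416, sense flips to −
mesh 6 [82T→66T]: |ω|/ω_in = (159/416)×82/66 = 2173/4576, sense flips to +
signed output speed (× input speed) = 2173/4576

2173/4576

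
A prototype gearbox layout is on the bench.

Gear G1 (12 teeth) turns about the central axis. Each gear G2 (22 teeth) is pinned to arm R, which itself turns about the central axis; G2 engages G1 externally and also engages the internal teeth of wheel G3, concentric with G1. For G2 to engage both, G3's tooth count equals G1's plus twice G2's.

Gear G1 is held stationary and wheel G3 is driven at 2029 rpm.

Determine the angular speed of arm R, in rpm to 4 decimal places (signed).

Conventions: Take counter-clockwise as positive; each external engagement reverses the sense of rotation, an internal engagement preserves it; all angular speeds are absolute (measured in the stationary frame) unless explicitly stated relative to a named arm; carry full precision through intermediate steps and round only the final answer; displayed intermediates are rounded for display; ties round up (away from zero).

+1670.9412 rpm

class = planetary set [G3 = 12+2·22 = 56; Willis about the carrier]
normalise by the input: solve with ω_ring = 1, then scale by 2029 rpm
ring teeth: 12 + 2·22 = 56
12(ω_sun−ω_arm) = −56(ω_ring−ω_arm),  ω_sun = 0, ω_ring = 1
12(0−ω_arm) = −56(1−ω_arm)  ⇒  68·ω_arm = 56  ⇒  ω_arm = 14/17
scale: ω_arm = 14/17 × 2029 rpm = +1670.9412 rpm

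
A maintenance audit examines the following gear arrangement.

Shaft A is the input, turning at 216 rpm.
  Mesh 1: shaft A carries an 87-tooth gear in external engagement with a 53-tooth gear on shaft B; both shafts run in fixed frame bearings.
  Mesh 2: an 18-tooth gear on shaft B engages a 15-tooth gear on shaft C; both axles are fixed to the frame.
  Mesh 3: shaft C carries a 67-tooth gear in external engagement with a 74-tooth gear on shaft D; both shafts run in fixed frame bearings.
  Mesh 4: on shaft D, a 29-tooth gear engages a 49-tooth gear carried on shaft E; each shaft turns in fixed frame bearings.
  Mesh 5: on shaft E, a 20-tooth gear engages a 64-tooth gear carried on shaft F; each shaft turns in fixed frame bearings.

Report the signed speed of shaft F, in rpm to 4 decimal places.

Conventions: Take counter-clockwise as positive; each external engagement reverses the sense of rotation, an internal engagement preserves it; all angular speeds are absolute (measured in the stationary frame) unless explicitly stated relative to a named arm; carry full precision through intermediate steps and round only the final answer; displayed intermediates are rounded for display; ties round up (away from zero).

class = fixed-axis compound train [5 meshes; 5 ratios multiply, 5 sense flips]
mesh 1 [87T→53T]: ω = 216.0000×87/53 = 354.5660 rpm, sense flips to −
mesh 2 [18T→15T]: ω = 354.5660×18/15 = 425.4792 rpm, sense flips to +
mesh 3 [67T→74T]: ω = 425.4792×67/74 = 385.2312 rpm, sense flips to −
mesh 4 [29T→49T]: ω = 385.2312×29/49 = 227.9940 rpm, sense flips to +
mesh 5 [20T→64T]: ω = 227.9940×20/64 = 71.2481 rpm, sense flips to −
signed output speed = -71.2481 rpm

-71.2481 rpm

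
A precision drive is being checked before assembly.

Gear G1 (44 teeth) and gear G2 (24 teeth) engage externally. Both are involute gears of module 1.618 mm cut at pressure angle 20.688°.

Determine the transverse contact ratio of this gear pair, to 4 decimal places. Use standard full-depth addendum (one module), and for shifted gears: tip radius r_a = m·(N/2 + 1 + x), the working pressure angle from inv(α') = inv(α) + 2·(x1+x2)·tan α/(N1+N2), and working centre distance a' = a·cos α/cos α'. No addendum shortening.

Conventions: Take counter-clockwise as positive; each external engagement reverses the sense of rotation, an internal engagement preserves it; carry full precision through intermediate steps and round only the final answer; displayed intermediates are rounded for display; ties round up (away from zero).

1.6368

class = single-mesh tooth geometry [involute pair 44T × 24T, m = 1.618]
base radii: r_b1 = 33.300700, r_b2 = 18.164018
tip radii: r_a1 = 37.214000, r_a2 = 21.034000
no profile shift: α' = α, a' = a
action lengths: √(r_a1²−r_b1²) = 16.611597, √(r_a2²−r_b2²) = 10.606488
base pitch p_b = π·m·cos α = 4.755329
CR = (16.611597 + 10.606488 − 55.012000·sin 20.68800°)/4.755329 = 1.636797
contact ratio ≈ 1.6368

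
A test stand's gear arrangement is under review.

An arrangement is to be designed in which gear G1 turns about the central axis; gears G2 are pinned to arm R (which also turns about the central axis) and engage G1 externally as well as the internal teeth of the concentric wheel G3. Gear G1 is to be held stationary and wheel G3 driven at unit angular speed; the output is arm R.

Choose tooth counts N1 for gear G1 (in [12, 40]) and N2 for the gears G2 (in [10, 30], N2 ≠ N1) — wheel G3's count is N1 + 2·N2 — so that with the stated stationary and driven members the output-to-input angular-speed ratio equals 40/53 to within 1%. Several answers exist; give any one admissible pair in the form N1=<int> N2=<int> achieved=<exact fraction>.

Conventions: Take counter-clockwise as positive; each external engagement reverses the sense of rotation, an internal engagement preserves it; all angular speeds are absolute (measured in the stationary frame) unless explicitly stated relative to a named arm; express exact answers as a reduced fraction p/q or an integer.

N1=26 N2=27 achieved=40/53

planetary set to be sized for 40/53 (Willis relation)
Willis with ω_sun = 0: ω_arm/ω_ring = N3/(N1+N3); set equal to 40/53  ⇒  N3/N1 = (40/53)/(1 − 40/53) = 40/13
N3 = N1 + 2·N2  ⇒  N2/N1 = (N3/N1 − 1)/2 = (40/13 − 1)/2 = 27/26
smallest multiple with N1 ≥ 12 and N2 ≥ 10: k = 1  ⇒  N1 = 1·26 = 26, N2 = 1·27 = 27 (N1 ≤ 40, N2 ≤ 30, N2 ≠ N1 ✓), N3 = 26 + 2·27 = 80
check: N3/(N1+N3) with N1 = 26, N3 = 80 gives 40/53; |achieved − target| = 0 ≤ 2/265 ✓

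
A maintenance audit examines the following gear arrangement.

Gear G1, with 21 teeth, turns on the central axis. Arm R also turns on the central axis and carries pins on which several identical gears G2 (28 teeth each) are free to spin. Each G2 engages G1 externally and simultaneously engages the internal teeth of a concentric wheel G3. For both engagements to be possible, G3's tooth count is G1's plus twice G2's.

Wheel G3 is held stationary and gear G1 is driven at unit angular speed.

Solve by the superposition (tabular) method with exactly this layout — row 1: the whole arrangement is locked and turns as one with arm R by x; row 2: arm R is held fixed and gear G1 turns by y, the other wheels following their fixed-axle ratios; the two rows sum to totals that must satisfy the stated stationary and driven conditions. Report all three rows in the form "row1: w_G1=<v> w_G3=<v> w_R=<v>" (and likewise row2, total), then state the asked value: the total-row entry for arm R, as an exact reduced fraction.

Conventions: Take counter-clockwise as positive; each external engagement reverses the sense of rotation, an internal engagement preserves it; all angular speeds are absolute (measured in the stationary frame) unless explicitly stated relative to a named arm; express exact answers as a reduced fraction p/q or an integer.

class = planetary set [G3 = 21+2·28 = 77; Willis about the carrier]
row 1 — lock + rotate with arm: ω_sun = ω_ring = ω_arm = x
row 2 — arm fixed, fixed-axis ratios: sun y, ring −(21/77)·y, arm 0
boundary: total ω_ring = x − (21/77)·y = 0 and total ω_sun = x + y = 1  ⇒  y = 11/14, x = 3/14
row 2 ring = −(21/77)·11/14 = -3/14
totals (row 1 + row 2): sun 3/14 + 11/14 = 1, ring 3/14 + (-3/14) = 0, arm 3/14 + 0 = 3/14
asked cell (total, arm) = 3/14

row1: w_G1=3/14 w_G3=3/14 w_R=3/14
row2: w_G1=11/14 w_G3=-3/14 w_R=0
total: w_G1=1 w_G3=0 w_R=3/14
asked value: 3/14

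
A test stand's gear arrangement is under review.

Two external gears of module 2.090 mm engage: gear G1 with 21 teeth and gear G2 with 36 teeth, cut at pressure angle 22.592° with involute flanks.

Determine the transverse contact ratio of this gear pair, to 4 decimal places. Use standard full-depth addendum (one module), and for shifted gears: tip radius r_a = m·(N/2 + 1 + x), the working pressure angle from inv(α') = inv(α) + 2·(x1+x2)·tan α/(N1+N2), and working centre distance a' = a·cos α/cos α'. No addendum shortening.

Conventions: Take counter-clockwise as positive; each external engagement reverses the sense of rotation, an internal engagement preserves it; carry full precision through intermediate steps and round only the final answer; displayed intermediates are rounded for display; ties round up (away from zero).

class = single-mesh tooth geometry [involute pair 21T × 36T, m = 2.090]
base radii: r_b1 = 20.261026, r_b2 = 34.733187
tip radii: r_a1 = 24.035000, r_a2 = 39.710000
no profile shift: α' = α, a' = a
action lengths: √(r_a1²−r_b1²) = 12.929504, √(r_a2²−r_b2²) = 19.248113
base pitch p_b = π·m·cos α = 6.062085
CR = (12.929504 + 19.248113 − 59.565000·sin 22.59200°)/6.062085 = 1.533259
contact ratio ≈ 1.5333

1.5333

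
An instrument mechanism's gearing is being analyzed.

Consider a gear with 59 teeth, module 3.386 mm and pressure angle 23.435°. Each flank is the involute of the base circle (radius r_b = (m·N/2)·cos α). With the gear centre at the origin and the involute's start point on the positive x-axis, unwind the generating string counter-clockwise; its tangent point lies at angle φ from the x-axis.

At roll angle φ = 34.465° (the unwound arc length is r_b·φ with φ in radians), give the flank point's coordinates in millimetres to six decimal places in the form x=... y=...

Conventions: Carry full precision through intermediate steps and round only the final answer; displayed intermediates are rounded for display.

x=106.758182 y=6.411652

class = single-mesh tooth geometry [base-circle involute, m = 3.386, 59T]
pitch radius r_p = m·N/2 = 3.386·59/2 = 99.887000
base radius r_b = r_p·cos α = 99.887000·cos 23.435° = 91.647506
roll angle φ = 34.465° = 0.60152773 rad
x = r_b·(cos φ + φ·sin φ) = 106.758182
y = r_b·(sin φ − φ·cos φ) = 6.411652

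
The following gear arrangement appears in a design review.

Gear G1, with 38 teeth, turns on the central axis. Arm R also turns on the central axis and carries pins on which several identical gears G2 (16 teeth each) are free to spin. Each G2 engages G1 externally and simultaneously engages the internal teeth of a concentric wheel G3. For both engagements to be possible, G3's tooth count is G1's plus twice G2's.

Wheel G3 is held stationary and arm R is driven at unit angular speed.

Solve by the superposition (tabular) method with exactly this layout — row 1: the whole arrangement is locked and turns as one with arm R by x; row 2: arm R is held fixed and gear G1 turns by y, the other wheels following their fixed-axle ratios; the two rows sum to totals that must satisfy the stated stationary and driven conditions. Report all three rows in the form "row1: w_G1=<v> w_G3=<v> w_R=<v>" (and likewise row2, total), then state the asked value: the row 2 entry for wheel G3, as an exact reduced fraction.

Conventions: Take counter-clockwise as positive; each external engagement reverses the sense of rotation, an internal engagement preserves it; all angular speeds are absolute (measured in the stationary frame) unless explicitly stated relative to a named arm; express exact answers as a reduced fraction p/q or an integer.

row1: w_G1=1 w_G3=1 w_R=1
row2: w_G1=35/19 w_G3=-1 w_R=0
total: w_G1=54/19 w_G3=0 w_R=1
asked value: -1

topology: planetary set — G1 38T / G2 16T / G3 70T, arm = carrier (Willis)
row 1: whole set turns with the arm by x
row 2: sun turns y, ring = −(38/70)·y, arm 0
boundary: total ω_ring = x − (38/70)·y = 0 and total ω_arm = x = 1  ⇒  y = 35/19, x = 1
row 2 ring = −(38/70)·35/19 = -1
totals (row 1 + row 2): sun 1 + 35/19 = 54/19, ring 1 + (-1) = 0, arm 1 + 0 = 1
asked cell (row2, ring) = -1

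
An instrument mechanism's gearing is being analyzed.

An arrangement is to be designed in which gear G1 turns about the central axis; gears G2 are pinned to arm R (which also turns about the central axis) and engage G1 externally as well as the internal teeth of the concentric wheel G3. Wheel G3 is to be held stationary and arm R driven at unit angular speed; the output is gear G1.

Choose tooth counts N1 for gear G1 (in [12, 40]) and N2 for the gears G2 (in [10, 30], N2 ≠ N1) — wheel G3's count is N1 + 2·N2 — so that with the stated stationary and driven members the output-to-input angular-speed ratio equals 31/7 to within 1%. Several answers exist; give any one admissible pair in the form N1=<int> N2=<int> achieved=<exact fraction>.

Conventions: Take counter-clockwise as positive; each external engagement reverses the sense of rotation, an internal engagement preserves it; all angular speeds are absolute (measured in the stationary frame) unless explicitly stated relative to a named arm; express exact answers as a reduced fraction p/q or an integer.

topology: planetary set — design target 31/7, arm = carrier (Willis)
Willis with ω_ring = 0: ω_sun/ω_arm = (N1+N3)/N1; set equal to 31/7  ⇒  N3/N1 = 31/7 − 1 = 24/7
N3 = N1 + 2·N2  ⇒  N2/N1 = (N3/N1 − 1)/2 = (24/7 − 1)/2 = 17/14
smallest multiple with N1 ≥ 12 and N2 ≥ 10: k = 1  ⇒  N1 = 1·14 = 14, N2 = 1·17 = 17 (N1 ≤ 40, N2 ≤ 30, N2 ≠ N1 ✓), N3 = 14 + 2·17 = 48
check: (N1+N3)/N1 with N1 = 14, N3 = 48 gives 31/7; |achieved − target| = 0 ≤ 31/700 ✓

N1=14 N2=17 achieved=31/7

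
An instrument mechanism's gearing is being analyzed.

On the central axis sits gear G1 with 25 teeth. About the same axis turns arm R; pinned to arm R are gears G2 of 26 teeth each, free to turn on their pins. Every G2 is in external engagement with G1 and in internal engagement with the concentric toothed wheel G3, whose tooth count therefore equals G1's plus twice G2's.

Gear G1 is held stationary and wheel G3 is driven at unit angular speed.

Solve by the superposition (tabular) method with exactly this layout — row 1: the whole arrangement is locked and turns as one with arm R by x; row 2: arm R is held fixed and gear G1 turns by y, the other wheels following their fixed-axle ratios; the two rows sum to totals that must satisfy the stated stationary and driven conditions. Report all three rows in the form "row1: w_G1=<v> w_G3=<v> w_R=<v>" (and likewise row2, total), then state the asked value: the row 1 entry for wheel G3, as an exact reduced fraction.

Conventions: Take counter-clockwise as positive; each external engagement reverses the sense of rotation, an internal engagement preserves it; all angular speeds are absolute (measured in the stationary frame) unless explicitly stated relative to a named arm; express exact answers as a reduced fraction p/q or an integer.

class = planetary set [G3 = 25+2·26 = 77; Willis about the carrier]
superposition row 1 [locked train]: every member turns x
row 2 — arm fixed, fixed-axis ratios: sun y, ring −(25/77)·y, arm 0
boundary: total ω_sun = x + y = 0 and total ω_ring = x − (25/77)·y = 1  ⇒  y = -77/102, x = 77/102
row 2 ring = −(25/77)·(-77/102) = 25/102
totals (row 1 + row 2): sun 77/102 + (-77/102) = 0, ring 77/102 + 25/102 = 1, arm 77/102 + 0 = 77/102
asked cell (row1, ring) = 77/102

row1: w_G1=77/102 w_G3=77/102 w_R=77/102
row2: w_G1=-77/102 w_G3=25/102 w_R=0
total: w_G1=0 w_G3=1 w_R=77/102
asked value: 77/102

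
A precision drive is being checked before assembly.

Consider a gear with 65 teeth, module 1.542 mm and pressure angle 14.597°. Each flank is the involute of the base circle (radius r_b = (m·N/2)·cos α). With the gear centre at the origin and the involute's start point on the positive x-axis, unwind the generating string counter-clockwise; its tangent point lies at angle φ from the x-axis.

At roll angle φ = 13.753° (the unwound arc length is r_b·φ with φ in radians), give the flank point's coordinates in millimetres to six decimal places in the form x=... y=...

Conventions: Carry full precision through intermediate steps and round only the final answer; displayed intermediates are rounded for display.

x=49.874480 y=0.222289

class = single-mesh tooth geometry [base-circle involute, m = 1.542, 65T]
pitch radius r_p = m·N/2 = 1.542·65/2 = 50.115000
base radius r_b = r_p·cos α = 50.115000·cos 14.597° = 48.497406
roll angle φ = 13.753° = 0.24003513 rad
x = r_b·(cos φ + φ·sin φ) = 49.874480
y = r_b·(sin φ − φ·cos φ) = 0.222289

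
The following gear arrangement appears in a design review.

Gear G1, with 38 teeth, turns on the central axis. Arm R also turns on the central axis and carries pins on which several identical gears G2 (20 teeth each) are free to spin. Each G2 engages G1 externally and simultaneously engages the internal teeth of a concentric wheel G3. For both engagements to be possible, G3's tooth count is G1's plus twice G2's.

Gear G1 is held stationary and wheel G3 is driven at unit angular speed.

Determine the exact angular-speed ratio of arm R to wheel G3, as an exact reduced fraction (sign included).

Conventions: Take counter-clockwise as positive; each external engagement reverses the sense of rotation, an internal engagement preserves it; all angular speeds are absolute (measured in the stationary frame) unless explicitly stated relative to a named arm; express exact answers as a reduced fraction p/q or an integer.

39/58

recognized (axles ride arm R): planetary set, 38/20/78 teeth
ring teeth: 38 + 2·20 = 78
38(ω_sun−ω_arm) = −78(ω_ring−ω_arm),  ω_sun = 0, ω_ring = 1
38(0−ω_arm) = −78(1−ω_arm)  ⇒  116·ω_arm = 78  ⇒  ω_arm = 39/58
ω_out/ω_in = 39/58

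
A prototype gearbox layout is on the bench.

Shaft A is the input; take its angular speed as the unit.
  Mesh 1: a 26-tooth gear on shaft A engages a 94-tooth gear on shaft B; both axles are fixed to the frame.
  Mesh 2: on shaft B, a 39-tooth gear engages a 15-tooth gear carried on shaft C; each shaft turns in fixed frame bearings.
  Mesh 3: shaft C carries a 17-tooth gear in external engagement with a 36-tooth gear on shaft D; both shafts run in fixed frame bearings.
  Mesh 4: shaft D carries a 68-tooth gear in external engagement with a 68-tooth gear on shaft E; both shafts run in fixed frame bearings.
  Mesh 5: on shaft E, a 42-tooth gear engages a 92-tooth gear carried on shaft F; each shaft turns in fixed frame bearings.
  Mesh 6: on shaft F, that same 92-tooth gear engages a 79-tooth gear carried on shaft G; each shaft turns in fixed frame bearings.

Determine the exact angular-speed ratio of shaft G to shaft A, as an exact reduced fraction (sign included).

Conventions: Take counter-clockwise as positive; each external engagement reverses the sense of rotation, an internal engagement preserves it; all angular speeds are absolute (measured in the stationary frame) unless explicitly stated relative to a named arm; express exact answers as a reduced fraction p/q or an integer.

class = fixed-axis compound train [6 meshes; 6 ratios multiply, 6 sense flips]
mesh 1 [26T→94T]: running ratio 13/47, sense −
mesh 2 [39T→15T]: running ratio 169/235, sense +
mesh 3 [17T→36T]: running ratio 2873/8460, sense −
mesh 4 [68T→68T]: running ratio 2873/8460, sense +
mesh 5 [42T→92T]: running ratio 20111/129720, sense −
mesh 6 [92T→79T]: running ratio 20111/111390, sense +
ω_out/ω_in = 20111/111390

20111/111390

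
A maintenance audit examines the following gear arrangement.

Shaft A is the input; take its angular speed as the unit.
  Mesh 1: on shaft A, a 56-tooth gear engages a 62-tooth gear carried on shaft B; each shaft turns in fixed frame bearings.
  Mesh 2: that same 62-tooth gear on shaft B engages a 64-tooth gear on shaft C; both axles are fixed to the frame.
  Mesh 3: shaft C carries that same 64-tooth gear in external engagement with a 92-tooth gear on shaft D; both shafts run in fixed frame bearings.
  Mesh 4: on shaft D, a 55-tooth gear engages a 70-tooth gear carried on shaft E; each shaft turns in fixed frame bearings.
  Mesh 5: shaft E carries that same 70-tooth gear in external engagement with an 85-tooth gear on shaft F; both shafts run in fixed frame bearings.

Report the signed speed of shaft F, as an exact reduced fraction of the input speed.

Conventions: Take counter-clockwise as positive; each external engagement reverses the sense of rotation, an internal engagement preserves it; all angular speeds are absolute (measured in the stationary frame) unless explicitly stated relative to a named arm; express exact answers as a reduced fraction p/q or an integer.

-154/391

5-mesh fixed-axis compound train (all bearings frame-fixed)
mesh 1 [56T→62T]: |ω|/ω_in = 1×56/62 = 28/31, sense flips to −
mesh 2 [62T→64T]: |ω|/ω_in = (28/31)×62/64 = 7/8, sense flips to +
mesh 3 [64T→92T]: |ω|/ω_in = (7/8)×64/92 = 14/23, sense flips to −
mesh 4 [55T→70T]: |ω|/ω_in = (14/23)×55/70 = 11/23, sense flips to +
mesh 5 [70T→85T]: |ω|/ω_in = (11/23)×70/85 = 154/391, sense flips to −
signed output speed (× input speed) = -154/391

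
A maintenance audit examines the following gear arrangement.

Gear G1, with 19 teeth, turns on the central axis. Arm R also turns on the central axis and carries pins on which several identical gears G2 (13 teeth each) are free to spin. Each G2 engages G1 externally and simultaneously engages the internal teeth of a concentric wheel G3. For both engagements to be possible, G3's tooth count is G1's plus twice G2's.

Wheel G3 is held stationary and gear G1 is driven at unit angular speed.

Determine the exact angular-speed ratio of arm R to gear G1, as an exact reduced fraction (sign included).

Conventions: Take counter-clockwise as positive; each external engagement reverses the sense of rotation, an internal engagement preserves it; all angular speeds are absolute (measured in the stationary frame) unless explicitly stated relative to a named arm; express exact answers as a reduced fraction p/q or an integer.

topology: planetary set — G1 19T / G2 13T / G3 45T, arm = carrier (Willis)
ring teeth: 19 + 2·13 = 45
19(ω_sun−ω_arm) = −45(ω_ring−ω_arm),  ω_ring = 0, ω_sun = 1
19(1−ω_arm) = −45(0−ω_arm)  ⇒  64·ω_arm = 19  ⇒  ω_arm = 19/64
ω_out/ω_in = 19/64

19/64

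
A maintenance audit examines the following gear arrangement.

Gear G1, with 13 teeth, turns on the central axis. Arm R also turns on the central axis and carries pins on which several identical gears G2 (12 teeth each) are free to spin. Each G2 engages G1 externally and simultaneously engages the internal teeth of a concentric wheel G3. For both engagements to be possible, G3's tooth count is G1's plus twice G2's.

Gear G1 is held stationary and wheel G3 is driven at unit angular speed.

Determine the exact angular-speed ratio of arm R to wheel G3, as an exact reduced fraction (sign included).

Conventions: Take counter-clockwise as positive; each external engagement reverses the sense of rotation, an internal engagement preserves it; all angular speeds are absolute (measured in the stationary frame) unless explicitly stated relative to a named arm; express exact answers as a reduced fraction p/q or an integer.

topology: planetary set — G1 13T / G2 12T / G3 37T, arm = carrier (Willis)
ring teeth: 13 + 2·12 = 37
13(ω_sun−ω_arm) = −37(ω_ring−ω_arm),  ω_sun = 0, ω_ring = 1
13(0−ω_arm) = −37(1−ω_arm)  ⇒  50·ω_arm = 37  ⇒  ω_arm = 37/50
ω_out/ω_in = 37/50

37/50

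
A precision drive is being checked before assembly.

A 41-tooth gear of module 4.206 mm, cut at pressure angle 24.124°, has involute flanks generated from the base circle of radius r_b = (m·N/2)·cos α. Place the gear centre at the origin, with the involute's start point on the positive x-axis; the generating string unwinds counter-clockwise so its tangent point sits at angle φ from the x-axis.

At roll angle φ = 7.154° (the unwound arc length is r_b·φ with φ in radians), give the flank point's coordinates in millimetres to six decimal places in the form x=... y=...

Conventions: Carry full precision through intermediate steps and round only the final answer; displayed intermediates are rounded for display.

single-mesh involute tooth geometry (41T wheel at module 4.206)
pitch radius r_p = m·N/2 = 4.206·41/2 = 86.223000
base radius r_b = r_p·cos α = 86.223000·cos 24.124° = 78.692547
roll angle φ = 7.154° = 0.12486085 rad
x = r_b·(cos φ + φ·sin φ) = 79.303575
y = r_b·(sin φ − φ·cos φ) = 0.050982

x=79.303575 y=0.050982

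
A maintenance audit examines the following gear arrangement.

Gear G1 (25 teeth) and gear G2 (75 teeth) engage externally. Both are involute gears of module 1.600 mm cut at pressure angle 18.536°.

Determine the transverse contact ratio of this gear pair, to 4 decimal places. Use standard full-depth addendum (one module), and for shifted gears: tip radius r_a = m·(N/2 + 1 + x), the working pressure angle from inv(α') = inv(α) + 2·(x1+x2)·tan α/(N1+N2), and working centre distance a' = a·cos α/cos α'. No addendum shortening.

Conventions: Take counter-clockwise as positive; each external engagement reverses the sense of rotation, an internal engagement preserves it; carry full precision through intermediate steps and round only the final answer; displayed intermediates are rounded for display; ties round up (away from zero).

recognized (one external pair, fixed centres): single-mesh tooth geometry, m = 1.600, N1 = 25, N2 = 75
base radii: r_b1 = 18.962482, r_b2 = 56.887446
tip radii: r_a1 = 21.600000, r_a2 = 61.600000
no profile shift: α' = α, a' = a
action lengths: √(r_a1²−r_b1²) = 10.343320, √(r_a2²−r_b2²) = 23.630034
base pitch p_b = π·m·cos α = 4.765792
CR = (10.343320 + 23.630034 − 80.000000·sin 18.53600°)/4.765792 = 1.792214
contact ratio ≈ 1.7922

1.7922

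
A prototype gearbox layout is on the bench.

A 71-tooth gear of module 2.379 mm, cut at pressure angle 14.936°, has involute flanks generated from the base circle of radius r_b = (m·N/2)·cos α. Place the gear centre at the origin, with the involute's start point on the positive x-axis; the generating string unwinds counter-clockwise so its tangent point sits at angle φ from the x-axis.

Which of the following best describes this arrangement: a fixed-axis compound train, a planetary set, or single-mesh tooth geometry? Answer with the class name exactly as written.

single-mesh tooth geometry

topology: single-mesh involute geometry — m = 2.379, N = 71
classification: single-mesh tooth geometry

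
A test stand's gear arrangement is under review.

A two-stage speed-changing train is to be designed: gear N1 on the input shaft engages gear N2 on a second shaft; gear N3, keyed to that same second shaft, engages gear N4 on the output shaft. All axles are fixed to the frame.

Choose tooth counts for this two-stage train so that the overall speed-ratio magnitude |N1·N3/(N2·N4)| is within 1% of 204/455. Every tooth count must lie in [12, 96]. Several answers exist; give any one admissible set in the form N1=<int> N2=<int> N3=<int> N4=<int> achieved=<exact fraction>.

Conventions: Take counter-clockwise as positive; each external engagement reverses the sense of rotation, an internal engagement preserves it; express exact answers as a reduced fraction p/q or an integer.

N1=12 N2=13 N3=17 N4=35 achieved=204/455

design class (target 204/455): fixed-axis compound train
target = 204/455 in lowest terms: an exact hit needs N1·N3 = k·204 and N2·N4 = k·455 for one integer k, every count in [12, 96]; additionally prefer no 1:1 stage (N1 ≠ N2, N3 ≠ N4)
k = 1: N1·N3 = 204 = 12·17, N2·N4 = 455 = 13·35
achieved = 12·17/(13·35) = 204/455; |achieved − target| = 0 ≤ 51/11375 ✓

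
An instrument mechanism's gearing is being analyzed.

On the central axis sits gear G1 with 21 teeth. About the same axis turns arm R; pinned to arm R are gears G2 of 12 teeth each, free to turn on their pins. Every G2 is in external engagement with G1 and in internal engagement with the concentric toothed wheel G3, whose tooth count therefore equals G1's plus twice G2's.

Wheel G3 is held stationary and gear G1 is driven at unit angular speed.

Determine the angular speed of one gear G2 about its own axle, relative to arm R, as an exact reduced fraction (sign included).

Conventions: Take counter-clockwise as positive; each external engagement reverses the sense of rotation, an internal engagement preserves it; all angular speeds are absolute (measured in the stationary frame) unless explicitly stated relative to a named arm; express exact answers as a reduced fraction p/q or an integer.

planetary set (21T centre, 12T on arm, 45T internal) — Willis relation
ring teeth: 21 + 2·12 = 45
21(ω_sun−ω_arm) = −45(ω_ring−ω_arm),  ω_ring = 0, ω_sun = 1
21(1−ω_arm) = −45(0−ω_arm)  ⇒  66·ω_arm = 21  ⇒  ω_arm = 7/22
sun–planet mesh: 21·(1−7/22) = −12·(ω_p−ω_arm)  ⇒  ω_p−ω_arm = -105/88
exact speed ratio = -105/88

-105/88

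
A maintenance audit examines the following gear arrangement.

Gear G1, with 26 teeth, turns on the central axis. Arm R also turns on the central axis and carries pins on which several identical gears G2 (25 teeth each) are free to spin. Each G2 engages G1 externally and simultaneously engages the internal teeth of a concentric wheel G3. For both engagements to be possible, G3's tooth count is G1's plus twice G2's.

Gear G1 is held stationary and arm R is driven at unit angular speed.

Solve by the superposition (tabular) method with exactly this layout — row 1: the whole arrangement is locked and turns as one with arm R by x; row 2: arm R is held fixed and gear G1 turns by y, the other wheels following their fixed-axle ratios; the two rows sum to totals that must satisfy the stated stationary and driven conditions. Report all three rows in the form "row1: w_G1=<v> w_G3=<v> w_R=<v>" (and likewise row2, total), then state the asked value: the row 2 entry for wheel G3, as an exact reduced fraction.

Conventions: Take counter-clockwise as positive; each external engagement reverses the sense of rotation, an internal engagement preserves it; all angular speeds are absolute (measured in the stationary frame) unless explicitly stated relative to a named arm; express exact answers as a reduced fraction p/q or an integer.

recognized (axles ride arm R): planetary set, 26/25/76 teeth
superposition row 1 [locked train]: every member turns x
row 2 — arm fixed, fixed-axis ratios: sun y, ring −(26/76)·y, arm 0
boundary: total ω_sun = x + y = 0 and total ω_arm = x = 1  ⇒  y = -1, x = 1
row 2 ring = −(26/76)·(-1) = 13/38
totals (row 1 + row 2): sun 1 + (-1) = 0, ring 1 + 13/38 = 51/38, arm 1 + 0 = 1
asked cell (row2, ring) = 13/38

row1: w_G1=1 w_G3=1 w_R=1
row2: w_G1=-1 w_G3=13/38 w_R=0
total: w_G1=0 w_G3=51/38 w_R=1
asked value: 13/38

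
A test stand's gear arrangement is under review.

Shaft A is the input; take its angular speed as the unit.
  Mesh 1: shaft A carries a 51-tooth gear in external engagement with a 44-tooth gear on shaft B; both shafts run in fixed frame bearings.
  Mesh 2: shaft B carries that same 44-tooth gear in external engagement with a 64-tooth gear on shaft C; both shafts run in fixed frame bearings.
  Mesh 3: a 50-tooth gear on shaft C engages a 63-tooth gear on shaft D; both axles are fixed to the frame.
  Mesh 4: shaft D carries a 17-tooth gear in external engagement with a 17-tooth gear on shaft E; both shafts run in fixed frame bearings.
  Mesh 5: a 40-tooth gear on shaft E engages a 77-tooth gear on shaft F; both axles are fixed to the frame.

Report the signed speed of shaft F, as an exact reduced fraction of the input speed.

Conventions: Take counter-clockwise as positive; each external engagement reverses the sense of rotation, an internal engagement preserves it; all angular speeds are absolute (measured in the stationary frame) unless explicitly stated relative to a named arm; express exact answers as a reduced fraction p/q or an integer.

5-mesh fixed-axis compound train (all bearings frame-fixed)
mesh 1 [51T→44T]: |ω|/ω_in = 1×51/44 = 51/44, sense flips to −
mesh 2 [44T→64T]: |ω|/ω_in = (51/44)×44/64 = 51/64, sense flips to +
mesh 3 [50T→63T]: |ω|/ω_in = (51/64)×50/63 = 425/672, sense flips to −
mesh 4 [17T→17T]: |ω|/ω_in = (425/672)×17/17 = 425/672, sense flips to +
mesh 5 [40T→77T]: |ω|/ω_in = (425/672)×40/77 = 2125/6468, sense flips to −
signed output speed (× input speed) = -2125/6468

-2125/6468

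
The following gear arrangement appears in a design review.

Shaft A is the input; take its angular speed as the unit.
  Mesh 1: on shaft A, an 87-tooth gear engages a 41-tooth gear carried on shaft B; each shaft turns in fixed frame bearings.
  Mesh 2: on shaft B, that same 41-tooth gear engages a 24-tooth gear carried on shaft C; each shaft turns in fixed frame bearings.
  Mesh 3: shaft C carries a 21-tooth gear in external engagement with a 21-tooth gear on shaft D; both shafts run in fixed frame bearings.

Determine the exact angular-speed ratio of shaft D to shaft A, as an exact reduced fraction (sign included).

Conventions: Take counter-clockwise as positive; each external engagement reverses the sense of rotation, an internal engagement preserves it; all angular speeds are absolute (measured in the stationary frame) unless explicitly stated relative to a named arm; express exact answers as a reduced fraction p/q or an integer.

class = fixed-axis compound train [3 meshes; 3 ratios multiply, 3 sense flips]
mesh 1 [87T→41T]: running ratio 87/41, sense −
mesh 2 [41T→24T]: running ratio 29/8, sense +
mesh 3 [21T→21T]: running ratio 29/8, sense −
ω_out/ω_in = -29/8

-29/8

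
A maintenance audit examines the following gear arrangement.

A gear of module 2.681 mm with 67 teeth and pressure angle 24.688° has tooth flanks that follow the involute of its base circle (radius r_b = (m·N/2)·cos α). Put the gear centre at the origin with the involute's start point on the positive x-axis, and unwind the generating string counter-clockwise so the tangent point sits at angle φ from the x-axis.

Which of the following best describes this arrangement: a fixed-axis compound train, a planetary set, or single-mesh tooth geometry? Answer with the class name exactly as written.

single-mesh tooth geometry

single-mesh involute tooth geometry (67T wheel at module 2.681)
classification: single-mesh tooth geometry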